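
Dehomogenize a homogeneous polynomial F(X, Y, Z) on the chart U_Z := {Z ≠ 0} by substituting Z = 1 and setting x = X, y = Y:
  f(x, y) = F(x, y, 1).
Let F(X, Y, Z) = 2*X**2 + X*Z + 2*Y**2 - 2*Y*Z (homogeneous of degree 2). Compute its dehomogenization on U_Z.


f(x, y) = 2*x**2 + x + 2*y**2 - 2*y

On U_Z we set Z = 1. Each monomial c·X^i·Y^j·Z^k in F becomes c·x^i·y^j·1^k = c·x^i·y^j.
Substituting Z = 1: F(X, Y, 1) = 2*x**2 + x + 2*y**2 - 2*y.
Note: deg(f) ≤ deg(F) = 2; strict inequality happens when F is divisible by Z (lost terms).


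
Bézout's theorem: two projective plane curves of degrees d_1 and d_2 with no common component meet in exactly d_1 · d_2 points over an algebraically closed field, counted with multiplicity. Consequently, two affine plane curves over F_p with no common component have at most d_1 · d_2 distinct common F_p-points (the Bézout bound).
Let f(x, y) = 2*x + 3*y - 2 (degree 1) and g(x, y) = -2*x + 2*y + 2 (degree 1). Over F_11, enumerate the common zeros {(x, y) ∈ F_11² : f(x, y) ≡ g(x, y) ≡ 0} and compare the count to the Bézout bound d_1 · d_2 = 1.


Common zeros: {(1, 0)}; count = 1; Bézout bound = 1.

deg(f) = 1, deg(g) = 1, so Bézout bound = 1.
Scan x ∈ F_11. For each x, list the y ∈ F_11 with f(x, y) ≡ 0 and those with g(x, y) ≡ 0 (mod 11); the common zeros in that column are the intersection.
  x = 0: f ≡ 0 at y ∈ {8}; g ≡ 0 at y ∈ {10}; common: ∅.
  x = 1: f ≡ 0 at y ∈ {0}; g ≡ 0 at y ∈ {0}; common: {0}.
  x = 2: f ≡ 0 at y ∈ {3}; g ≡ 0 at y ∈ {1}; common: ∅.
  x = 3: f ≡ 0 at y ∈ {6}; g ≡ 0 at y ∈ {2}; common: ∅.
  x = 4: f ≡ 0 at y ∈ {9}; g ≡ 0 at y ∈ {3}; common: ∅.
  x = 5: f ≡ 0 at y ∈ {1}; g ≡ 0 at y ∈ {4}; common: ∅.
  x = 6: f ≡ 0 at y ∈ {4}; g ≡ 0 at y ∈ {5}; common: ∅.
  x = 7: f ≡ 0 at y ∈ {7}; g ≡ 0 at y ∈ {6}; common: ∅.
  x = 8: f ≡ 0 at y ∈ {10}; g ≡ 0 at y ∈ {7}; common: ∅.
  x = 9: f ≡ 0 at y ∈ {2}; g ≡ 0 at y ∈ {8}; common: ∅.
  x = 10: f ≡ 0 at y ∈ {5}; g ≡ 0 at y ∈ {9}; common: ∅.
Collecting: common zeros = {(1, 0)}, so the count is 1.
Comparison with the Bézout bound: 1 ≤ 1 = deg(f)·deg(g), as expected for curves with no common component (the bound is attained).


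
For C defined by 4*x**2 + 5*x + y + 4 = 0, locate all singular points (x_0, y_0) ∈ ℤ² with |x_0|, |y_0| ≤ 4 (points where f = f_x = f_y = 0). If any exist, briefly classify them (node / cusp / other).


No singular points in the scanned grid; C is smooth there.

Compute partial derivatives:
  f_x = 8*x + 5.
  f_y = 1.
f_y = 1 is a nonzero constant, so f_y never vanishes: no point (x, y) can satisfy f = f_x = f_y = 0. In particular no (x, y) ∈ {−4, ..., 4}² is singular; the curve is smooth.


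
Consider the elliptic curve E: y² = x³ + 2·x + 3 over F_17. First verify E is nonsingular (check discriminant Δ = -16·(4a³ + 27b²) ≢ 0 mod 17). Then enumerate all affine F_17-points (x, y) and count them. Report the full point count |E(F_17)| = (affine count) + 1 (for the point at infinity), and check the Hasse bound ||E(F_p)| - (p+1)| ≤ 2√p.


Affine points = {(2, 7), (2, 10), (3, 6), (3, 11), (5, 6), (5, 11), (8, 2), (8, 15), (9, 6), (9, 11), (11, 8), (11, 9), (12, 2), (12, 15), (13, 4), (13, 13), (14, 2), (14, 15), (15, 5), (15, 12), (16, 0)}; affine count = 21; |E(F_17)| = 22.

Discriminant check: Δ ∝ 4a³ + 27b² = 4·2³ + 27·3² = 4·8 + 27·9 ≡ 3 (mod 17). Nonzero ⇒ E is nonsingular.
For each x ∈ F_17, compute rhs = x³ + 2·x + 3 mod 17, then count y ∈ F_17 with y² ≡ rhs.
  x = 0: rhs = 3, matching y values: none (0 points).
  x = 1: rhs = 6, matching y values: none (0 points).
  x = 2: rhs = 15, matching y values: 7, 10 (2 points).
  x = 3: rhs = 2, matching y values: 6, 11 (2 points).
  x = 4: rhs = 7, matching y values: none (0 points).
  x = 5: rhs = 2, matching y values: 6, 11 (2 points).
  x = 6: rhs = 10, matching y values: none (0 points).
  x = 7: rhs = 3, matching y values: none (0 points).
  x = 8: rhs = 4, matching y values: 2, 15 (2 points).
  x = 9: rhs = 2, matching y values: 6, 11 (2 points).
  x = 10: rhs = 3, matching y values: none (0 points).
  x = 11: rhs = 13, matching y values: 8, 9 (2 points).
  x = 12: rhs = 4, matching y values: 2, 15 (2 points).
  x = 13: rhs = 16, matching y values: 4, 13 (2 points).
  x = 14: rhs = 4, matching y values: 2, 15 (2 points).
  x = 15: rhs = 8, matching y values: 5, 12 (2 points).
  x = 16: rhs = 0, matching y values: 0 (1 points).
Total affine count: 21.
Full point count |E(F_17)| = 21 + 1 = 22.
Hasse bound: |22 − (17+1)| = |4| = 4 ≤ 2√17 ≈ 8.2462 ✓.


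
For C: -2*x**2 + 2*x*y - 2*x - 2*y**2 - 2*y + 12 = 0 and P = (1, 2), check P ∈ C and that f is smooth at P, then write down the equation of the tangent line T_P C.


Tangent line at P: -2*x - 8*y + 18 = 0.

Step 1: f(1, 2) = 0, so P lies on C.
Step 2: partial derivatives
  f_x(x, y) = -4*x + 2*y - 2, f_y(x, y) = 2*x - 4*y - 2.
  f_x(P) = -2, f_y(P) = -8 (gradient nonzero, so P is smooth).
Step 3: tangent line at P: -2·(x − 1) + -8·(y − 2) = 0.
Expanding: -2*x - 8*y + 18 = 0.


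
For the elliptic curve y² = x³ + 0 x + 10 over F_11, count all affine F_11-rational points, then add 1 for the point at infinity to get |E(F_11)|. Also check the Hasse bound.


Affine points = {(1, 0), (3, 2), (3, 9), (5, 5), (5, 6), (7, 1), (7, 10), (8, 4), (8, 7), (10, 3), (10, 8)}; affine count = 11; |E(F_11)| = 12.

Discriminant check: Δ ∝ 4a³ + 27b² = 4·0³ + 27·10² = 4·0 + 27·100 ≡ 5 (mod 11). Nonzero ⇒ E is nonsingular.
For each x ∈ F_11, compute rhs = x³ + 0·x + 10 mod 11, then count y ∈ F_11 with y² ≡ rhs.
  x = 0: rhs = 10, matching y values: none (0 points).
  x = 1: rhs = 0, matching y values: 0 (1 points).
  x = 2: rhs = 7, matching y values: none (0 points).
  x = 3: rhs = 4, matching y values: 2, 9 (2 points).
  x = 4: rhs = 8, matching y values: none (0 points).
  x = 5: rhs = 3, matching y values: 5, 6 (2 points).
  x = 6: rhs = 6, matching y values: none (0 points).
  x = 7: rhs = 1, matching y values: 1, 10 (2 points).
  x = 8: rhs = 5, matching y values: 4, 7 (2 points).
  x = 9: rhs = 2, matching y values: none (0 points).
  x = 10: rhs = 9, matching y values: 3, 8 (2 points).
Total affine count: 11.
Full point count |E(F_11)| = 11 + 1 = 12.
Hasse bound: |12 − (11+1)| = |0| = 0 ≤ 2√11 ≈ 6.6332 ✓.


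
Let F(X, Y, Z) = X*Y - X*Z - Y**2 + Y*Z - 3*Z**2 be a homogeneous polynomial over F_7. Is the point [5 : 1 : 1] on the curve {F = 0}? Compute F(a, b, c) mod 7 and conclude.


F(5,1,1) ≡ 4 (mod 7); P is NOT on the curve.

Evaluate F(5, 1, 1) term-by-term (mod 7).
  X*Y ↦ 1·5·1·1 = 5
  -X*Z ↦ -1·5·1·1 = -5
  -Y**2 ↦ -1·1·1·1 = -1
  Y*Z ↦ 1·1·1·1 = 1
  -3*Z**2 ↦ -3·1·1·1 = -3
Sum: F(5, 1, 1) = (5) + (-5) + (-1) + (1) + (-3) = -3.
Reducing mod 7: -3 ≡ 4 (mod 7).
Since F(a, b, c) ≡ 4 ≠ 0 (mod 7), P does NOT lie on the curve.


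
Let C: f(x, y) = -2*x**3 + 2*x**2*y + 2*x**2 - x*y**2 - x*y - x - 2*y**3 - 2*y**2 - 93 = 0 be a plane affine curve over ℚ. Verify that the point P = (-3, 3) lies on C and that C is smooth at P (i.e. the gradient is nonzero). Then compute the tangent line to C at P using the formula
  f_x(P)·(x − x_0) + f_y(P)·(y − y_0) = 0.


Tangent line at P: -115*x - 27*y - 264 = 0.

Step 1: f(-3, 3) = 0, so P lies on C.
Step 2: partial derivatives
  f_x(x, y) = -6*x**2 + 4*x*y + 4*x - y**2 - y - 1, f_y(x, y) = 2*x**2 - 2*x*y - x - 6*y**2 - 4*y.
  f_x(P) = -115, f_y(P) = -27 (gradient nonzero, so P is smooth).
Step 3: tangent line at P: -115·(x − -3) + -27·(y − 3) = 0.
Expanding: -115*x - 27*y - 264 = 0.


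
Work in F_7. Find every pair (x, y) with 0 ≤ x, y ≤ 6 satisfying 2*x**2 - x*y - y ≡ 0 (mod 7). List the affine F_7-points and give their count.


Affine F_7-points: {(0, 0), (1, 1), (2, 5), (3, 1), (4, 5), (5, 6)}; count = 6.

For each of the 49 pairs (x, y) ∈ F_7², evaluate f(x, y) mod 7. Record the zeros.
  x = 0: [0↦0, 1↦6, 2↦5, 3↦4, 4↦3, 5↦2, 6↦1]  zeros at y ∈ {0}
  x = 1: [0↦2, 1↦0, 2↦5, 3↦3, 4↦1, 5↦6, 6↦4]  zeros at y ∈ {1}
  x = 2: [0↦1, 1↦5, 2↦2, 3↦6, 4↦3, 5↦0, 6↦4]  zeros at y ∈ {5}
  x = 3: [0↦4, 1↦0, 2↦3, 3↦6, 4↦2, 5↦5, 6↦1]  zeros at y ∈ {1}
  x = 4: [0↦4, 1↦6, 2↦1, 3↦3, 4↦5, 5↦0, 6↦2]  zeros at y ∈ {5}
  x = 5: [0↦1, 1↦2, 2↦3, 3↦4, 4↦5, 5↦6, 6↦0]  zeros at y ∈ {6}
  x = 6: [0↦2, 1↦2, 2↦2, 3↦2, 4↦2, 5↦2, 6↦2]  zeros at y ∈ ∅
Collecting zeros: affine points = {(0, 0), (1, 1), (2, 5), (3, 1), (4, 5), (5, 6)}.
Total count |C(F_7)_aff| = 6.


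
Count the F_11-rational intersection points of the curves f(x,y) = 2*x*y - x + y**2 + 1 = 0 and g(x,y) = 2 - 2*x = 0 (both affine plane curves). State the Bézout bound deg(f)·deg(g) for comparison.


Common zeros: {(1, 0), (1, 9)}; count = 2; Bézout bound = 2.

deg(f) = 2, deg(g) = 1, so Bézout bound = 2.
Scan x ∈ F_11. For each x, list the y ∈ F_11 with f(x, y) ≡ 0 and those with g(x, y) ≡ 0 (mod 11); the common zeros in that column are the intersection.
  x = 0: f ≡ 0 at y ∈ ∅; g ≡ 0 at y ∈ ∅; common: ∅.
  x = 1: f ≡ 0 at y ∈ {0, 9}; g ≡ 0 at y ∈ {0, 1, 2, 3, 4, 5, 6, 7, 8, 9, 10}; common: {0, 9}.
  x = 2: f ≡ 0 at y ∈ {2, 5}; g ≡ 0 at y ∈ ∅; common: ∅.
  x = 3: f ≡ 0 at y ∈ {8}; g ≡ 0 at y ∈ ∅; common: ∅.
  x = 4: f ≡ 0 at y ∈ ∅; g ≡ 0 at y ∈ ∅; common: ∅.
  x = 5: f ≡ 0 at y ∈ ∅; g ≡ 0 at y ∈ ∅; common: ∅.
  x = 6: f ≡ 0 at y ∈ ∅; g ≡ 0 at y ∈ ∅; common: ∅.
  x = 7: f ≡ 0 at y ∈ {4}; g ≡ 0 at y ∈ ∅; common: ∅.
  x = 8: f ≡ 0 at y ∈ {7, 10}; g ≡ 0 at y ∈ ∅; common: ∅.
  x = 9: f ≡ 0 at y ∈ {1, 3}; g ≡ 0 at y ∈ ∅; common: ∅.
  x = 10: f ≡ 0 at y ∈ ∅; g ≡ 0 at y ∈ ∅; common: ∅.
Collecting: common zeros = {(1, 0), (1, 9)}, so the count is 2.
Comparison with the Bézout bound: 2 ≤ 2 = deg(f)·deg(g), as expected for curves with no common component (the bound is attained).


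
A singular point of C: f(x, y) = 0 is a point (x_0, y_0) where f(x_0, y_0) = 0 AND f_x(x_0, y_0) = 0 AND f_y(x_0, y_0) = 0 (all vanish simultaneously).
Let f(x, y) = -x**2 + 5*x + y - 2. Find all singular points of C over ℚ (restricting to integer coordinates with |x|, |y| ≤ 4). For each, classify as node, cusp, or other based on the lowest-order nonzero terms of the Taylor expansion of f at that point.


No singular points in the scanned grid; C is smooth there.

Compute partial derivatives:
  f_x = 5 - 2*x.
  f_y = 1.
f_y = 1 is a nonzero constant, so f_y never vanishes: no point (x, y) can satisfy f = f_x = f_y = 0. In particular no (x, y) ∈ {−4, ..., 4}² is singular; the curve is smooth.


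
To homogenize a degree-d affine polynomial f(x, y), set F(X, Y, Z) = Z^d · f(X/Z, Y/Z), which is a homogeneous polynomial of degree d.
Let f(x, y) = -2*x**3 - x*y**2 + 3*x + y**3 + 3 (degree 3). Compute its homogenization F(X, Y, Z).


F(X, Y, Z) = -2*X**3 - X*Y**2 + 3*X*Z**2 + Y**3 + 3*Z**3

deg(f) = 3.
Substitute x = X/Z, y = Y/Z into f, then multiply by Z^3.
  monomial -2·x^3·y^0 ↦ -2·X^3·Y^0·Z^0.
  monomial -1·x^1·y^2 ↦ -1·X^1·Y^2·Z^0.
  monomial 3·x^1·y^0 ↦ 3·X^1·Y^0·Z^2.
  monomial 1·x^0·y^3 ↦ 1·X^0·Y^3·Z^0.
  monomial 3·x^0·y^0 ↦ 3·X^0·Y^0·Z^3.
Collecting: F(X, Y, Z) = -2*X**3 - X*Y**2 + 3*X*Z**2 + Y**3 + 3*Z**3.


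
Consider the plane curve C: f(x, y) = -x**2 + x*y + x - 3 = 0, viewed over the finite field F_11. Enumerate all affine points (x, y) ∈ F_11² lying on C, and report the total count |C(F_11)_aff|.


Affine F_11-points: {(1, 3), (2, 8), (3, 3), (4, 1), (5, 9), (6, 0), (7, 8), (8, 6), (9, 1), (10, 6)}; count = 10.

For each of the 121 pairs (x, y) ∈ F_11², evaluate f(x, y) mod 11. Record the zeros.
  x = 0: [0↦8, 1↦8, 2↦8, 3↦8, 4↦8, 5↦8, 6↦8, 7↦8, 8↦8, 9↦8, 10↦8]  zeros at y ∈ ∅
  x = 1: [0↦8, 1↦9, 2↦10, 3↦0, 4↦1, 5↦2, 6↦3, 7↦4, 8↦5, 9↦6, 10↦7]  zeros at y ∈ {3}
  x = 2: [0↦6, 1↦8, 2↦10, 3↦1, 4↦3, 5↦5, 6↦7, 7↦9, 8↦0, 9↦2, 10↦4]  zeros at y ∈ {8}
  x = 3: [0↦2, 1↦5, 2↦8, 3↦0, 4↦3, 5↦6, 6↦9, 7↦1, 8↦4, 9↦7, 10↦10]  zeros at y ∈ {3}
  x = 4: [0↦7, 1↦0, 2↦4, 3↦8, 4↦1, 5↦5, 6↦9, 7↦2, 8↦6, 9↦10, 10↦3]  zeros at y ∈ {1}
  x = 5: [0↦10, 1↦4, 2↦9, 3↦3, 4↦8, 5↦2, 6↦7, 7↦1, 8↦6, 9↦0, 10↦5]  zeros at y ∈ {9}
  x = 6: [0↦0, 1↦6, 2↦1, 3↦7, 4↦2, 5↦8, 6↦3, 7↦9, 8↦4, 9↦10, 10↦5]  zeros at y ∈ {0}
  x = 7: [0↦10, 1↦6, 2↦2, 3↦9, 4↦5, 5↦1, 6↦8, 7↦4, 8↦0, 9↦7, 10↦3]  zeros at y ∈ {8}
  x = 8: [0↦7, 1↦4, 2↦1, 3↦9, 4↦6, 5↦3, 6↦0, 7↦8, 8↦5, 9↦2, 10↦10]  zeros at y ∈ {6}
  x = 9: [0↦2, 1↦0, 2↦9, 3↦7, 4↦5, 5↦3, 6↦1, 7↦10, 8↦8, 9↦6, 10↦4]  zeros at y ∈ {1}
  x = 10: [0↦6, 1↦5, 2↦4, 3↦3, 4↦2, 5↦1, 6↦0, 7↦10, 8↦9, 9↦8, 10↦7]  zeros at y ∈ {6}
Collecting zeros: affine points = {(1, 3), (2, 8), (3, 3), (4, 1), (5, 9), (6, 0), (7, 8), (8, 6), (9, 1), (10, 6)}.
Total count |C(F_11)_aff| = 10.


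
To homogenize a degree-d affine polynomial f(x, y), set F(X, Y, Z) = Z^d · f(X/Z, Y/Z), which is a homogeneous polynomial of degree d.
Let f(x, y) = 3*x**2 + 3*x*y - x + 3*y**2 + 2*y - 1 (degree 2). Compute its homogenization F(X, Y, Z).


F(X, Y, Z) = 3*X**2 + 3*X*Y - X*Z + 3*Y**2 + 2*Y*Z - Z**2

deg(f) = 2.
Substitute x = X/Z, y = Y/Z into f, then multiply by Z^2.
  monomial 3·x^2·y^0 ↦ 3·X^2·Y^0·Z^0.
  monomial 3·x^1·y^1 ↦ 3·X^1·Y^1·Z^0.
  monomial -1·x^1·y^0 ↦ -1·X^1·Y^0·Z^1.
  monomial 3·x^0·y^2 ↦ 3·X^0·Y^2·Z^0.
  monomial 2·x^0·y^1 ↦ 2·X^0·Y^1·Z^1.
  monomial -1·x^0·y^0 ↦ -1·X^0·Y^0·Z^2.
Collecting: F(X, Y, Z) = 3*X**2 + 3*X*Y - X*Z + 3*Y**2 + 2*Y*Z - Z**2.


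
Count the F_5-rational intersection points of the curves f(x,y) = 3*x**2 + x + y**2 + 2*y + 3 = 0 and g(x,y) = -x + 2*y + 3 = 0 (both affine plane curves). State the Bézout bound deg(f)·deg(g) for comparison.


Common zeros: {(2, 2), (4, 3)}; count = 2; Bézout bound = 2.

deg(f) = 2, deg(g) = 1, so Bézout bound = 2.
Scan x ∈ F_5. For each x, list the y ∈ F_5 with f(x, y) ≡ 0 and those with g(x, y) ≡ 0 (mod 5); the common zeros in that column are the intersection.
  x = 0: f ≡ 0 at y ∈ ∅; g ≡ 0 at y ∈ {1}; common: ∅.
  x = 1: f ≡ 0 at y ∈ {1, 2}; g ≡ 0 at y ∈ {4}; common: ∅.
  x = 2: f ≡ 0 at y ∈ {1, 2}; g ≡ 0 at y ∈ {2}; common: {2}.
  x = 3: f ≡ 0 at y ∈ ∅; g ≡ 0 at y ∈ {0}; common: ∅.
  x = 4: f ≡ 0 at y ∈ {0, 3}; g ≡ 0 at y ∈ {3}; common: {3}.
Collecting: common zeros = {(2, 2), (4, 3)}, so the count is 2.
Comparison with the Bézout bound: 2 ≤ 2 = deg(f)·deg(g), as expected for curves with no common component (the bound is attained).


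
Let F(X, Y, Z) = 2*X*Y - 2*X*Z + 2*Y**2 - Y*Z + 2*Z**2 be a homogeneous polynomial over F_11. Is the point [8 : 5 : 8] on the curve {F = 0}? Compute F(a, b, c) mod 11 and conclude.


F(8,5,8) ≡ 2 (mod 11); P is NOT on the curve.

Evaluate F(8, 5, 8) term-by-term (mod 11).
  2*X*Y ↦ 2·8·5·1 = 80
  -2*X*Z ↦ -2·8·1·8 = -128
  2*Y**2 ↦ 2·1·25·1 = 50
  -Y*Z ↦ -1·1·5·8 = -40
  2*Z**2 ↦ 2·1·1·64 = 128
Sum: F(8, 5, 8) = (80) + (-128) + (50) + (-40) + (128) = 90.
Reducing mod 11: 90 ≡ 2 (mod 11).
Since F(a, b, c) ≡ 2 ≠ 0 (mod 11), P does NOT lie on the curve.


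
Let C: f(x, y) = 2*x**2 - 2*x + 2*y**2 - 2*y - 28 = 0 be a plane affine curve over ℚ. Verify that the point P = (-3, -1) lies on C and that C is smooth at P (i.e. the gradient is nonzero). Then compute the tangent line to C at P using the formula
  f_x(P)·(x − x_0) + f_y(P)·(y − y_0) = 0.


Tangent line at P: -14*x - 6*y - 48 = 0.

Step 1: f(-3, -1) = 0, so P lies on C.
Step 2: partial derivatives
  f_x(x, y) = 4*x - 2, f_y(x, y) = 4*y - 2.
  f_x(P) = -14, f_y(P) = -6 (gradient nonzero, so P is smooth).
Step 3: tangent line at P: -14·(x − -3) + -6·(y − -1) = 0.
Expanding: -14*x - 6*y - 48 = 0.


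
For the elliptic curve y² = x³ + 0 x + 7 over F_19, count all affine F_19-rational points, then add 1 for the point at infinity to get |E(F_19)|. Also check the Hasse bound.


Affine points = {(0, 8), (0, 11), (8, 5), (8, 14), (10, 0), (12, 5), (12, 14), (13, 0), (15, 0), (18, 5), (18, 14)}; affine count = 11; |E(F_19)| = 12.

Discriminant check: Δ ∝ 4a³ + 27b² = 4·0³ + 27·7² = 4·0 + 27·49 ≡ 12 (mod 19). Nonzero ⇒ E is nonsingular.
For each x ∈ F_19, compute rhs = x³ + 0·x + 7 mod 19, then count y ∈ F_19 with y² ≡ rhs.
  x = 0: rhs = 7, matching y values: 8, 11 (2 points).
  x = 1: rhs = 8, matching y values: none (0 points).
  x = 2: rhs = 15, matching y values: none (0 points).
  x = 3: rhs = 15, matching y values: none (0 points).
  x = 4: rhs = 14, matching y values: none (0 points).
  x = 5: rhs = 18, matching y values: none (0 points).
  x = 6: rhs = 14, matching y values: none (0 points).
  x = 7: rhs = 8, matching y values: none (0 points).
  x = 8: rhs = 6, matching y values: 5, 14 (2 points).
  x = 9: rhs = 14, matching y values: none (0 points).
  x = 10: rhs = 0, matching y values: 0 (1 points).
  x = 11: rhs = 8, matching y values: none (0 points).
  x = 12: rhs = 6, matching y values: 5, 14 (2 points).
  x = 13: rhs = 0, matching y values: 0 (1 points).
  x = 14: rhs = 15, matching y values: none (0 points).
  x = 15: rhs = 0, matching y values: 0 (1 points).
  x = 16: rhs = 18, matching y values: none (0 points).
  x = 17: rhs = 18, matching y values: none (0 points).
  x = 18: rhs = 6, matching y values: 5, 14 (2 points).
Total affine count: 11.
Full point count |E(F_19)| = 11 + 1 = 12.
Hasse bound: |12 − (19+1)| = |-8| = 8 ≤ 2√19 ≈ 8.7178 ✓.


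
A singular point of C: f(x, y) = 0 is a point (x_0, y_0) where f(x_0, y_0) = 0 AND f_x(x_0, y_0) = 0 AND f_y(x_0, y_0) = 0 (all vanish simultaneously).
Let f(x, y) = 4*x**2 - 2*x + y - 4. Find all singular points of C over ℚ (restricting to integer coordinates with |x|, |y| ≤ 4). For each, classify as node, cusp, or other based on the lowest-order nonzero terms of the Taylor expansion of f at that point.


No singular points in the scanned grid; C is smooth there.

Compute partial derivatives:
  f_x = 8*x - 2.
  f_y = 1.
f_y = 1 is a nonzero constant, so f_y never vanishes: no point (x, y) can satisfy f = f_x = f_y = 0. In particular no (x, y) ∈ {−4, ..., 4}² is singular; the curve is smooth.


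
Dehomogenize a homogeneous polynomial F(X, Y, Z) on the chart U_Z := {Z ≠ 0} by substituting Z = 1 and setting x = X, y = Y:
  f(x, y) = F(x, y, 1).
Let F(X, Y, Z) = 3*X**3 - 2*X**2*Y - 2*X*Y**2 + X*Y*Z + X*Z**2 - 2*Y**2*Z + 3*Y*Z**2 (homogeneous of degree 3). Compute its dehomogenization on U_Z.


f(x, y) = 3*x**3 - 2*x**2*y - 2*x*y**2 + x*y + x - 2*y**2 + 3*y

On U_Z we set Z = 1. Each monomial c·X^i·Y^j·Z^k in F becomes c·x^i·y^j·1^k = c·x^i·y^j.
Substituting Z = 1: F(X, Y, 1) = 3*x**3 - 2*x**2*y - 2*x*y**2 + x*y + x - 2*y**2 + 3*y.
Note: deg(f) ≤ deg(F) = 3; strict inequality happens when F is divisible by Z (lost terms).


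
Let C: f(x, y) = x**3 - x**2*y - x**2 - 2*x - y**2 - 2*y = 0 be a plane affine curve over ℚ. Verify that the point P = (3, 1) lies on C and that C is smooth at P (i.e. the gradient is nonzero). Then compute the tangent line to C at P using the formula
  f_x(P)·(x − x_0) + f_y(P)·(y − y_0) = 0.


Tangent line at P: 13*x - 13*y - 26 = 0.

Step 1: f(3, 1) = 0, so P lies on C.
Step 2: partial derivatives
  f_x(x, y) = 3*x**2 - 2*x*y - 2*x - 2, f_y(x, y) = -x**2 - 2*y - 2.
  f_x(P) = 13, f_y(P) = -13 (gradient nonzero, so P is smooth).
Step 3: tangent line at P: 13·(x − 3) + -13·(y − 1) = 0.
Expanding: 13*x - 13*y - 26 = 0.


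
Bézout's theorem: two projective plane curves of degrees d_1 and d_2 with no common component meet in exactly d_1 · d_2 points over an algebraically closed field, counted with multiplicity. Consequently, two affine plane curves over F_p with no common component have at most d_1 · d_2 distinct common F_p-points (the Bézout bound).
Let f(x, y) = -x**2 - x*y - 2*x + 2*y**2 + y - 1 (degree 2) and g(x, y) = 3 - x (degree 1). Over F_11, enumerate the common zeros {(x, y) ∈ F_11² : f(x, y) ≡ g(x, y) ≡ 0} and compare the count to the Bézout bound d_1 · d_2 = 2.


Common zeros: {(3, 6)}; count = 1; Bézout bound = 2.

deg(f) = 2, deg(g) = 1, so Bézout bound = 2.
Scan x ∈ F_11. For each x, list the y ∈ F_11 with f(x, y) ≡ 0 and those with g(x, y) ≡ 0 (mod 11); the common zeros in that column are the intersection.
  x = 0: f ≡ 0 at y ∈ {6, 10}; g ≡ 0 at y ∈ ∅; common: ∅.
  x = 1: f ≡ 0 at y ∈ ∅; g ≡ 0 at y ∈ ∅; common: ∅.
  x = 2: f ≡ 0 at y ∈ ∅; g ≡ 0 at y ∈ ∅; common: ∅.
  x = 3: f ≡ 0 at y ∈ {6}; g ≡ 0 at y ∈ {0, 1, 2, 3, 4, 5, 6, 7, 8, 9, 10}; common: {6}.
  x = 4: f ≡ 0 at y ∈ {9}; g ≡ 0 at y ∈ ∅; common: ∅.
  x = 5: f ≡ 0 at y ∈ ∅; g ≡ 0 at y ∈ ∅; common: ∅.
  x = 6: f ≡ 0 at y ∈ ∅; g ≡ 0 at y ∈ ∅; common: ∅.
  x = 7: f ≡ 0 at y ∈ {5, 9}; g ≡ 0 at y ∈ ∅; common: ∅.
  x = 8: f ≡ 0 at y ∈ {4, 5}; g ≡ 0 at y ∈ ∅; common: ∅.
  x = 9: f ≡ 0 at y ∈ ∅; g ≡ 0 at y ∈ ∅; common: ∅.
  x = 10: f ≡ 0 at y ∈ {0, 10}; g ≡ 0 at y ∈ ∅; common: ∅.
Collecting: common zeros = {(3, 6)}, so the count is 1.
Comparison with the Bézout bound: 1 ≤ 2 = deg(f)·deg(g), as expected for curves with no common component (the affine F_11-count falls short of the bound because intersections may lie at infinity, over extension fields, or carry multiplicity).


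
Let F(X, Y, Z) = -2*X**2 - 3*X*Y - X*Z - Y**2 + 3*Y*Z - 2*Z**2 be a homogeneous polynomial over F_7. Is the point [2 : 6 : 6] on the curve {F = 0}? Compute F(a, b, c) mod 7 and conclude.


F(2,6,6) ≡ 0 (mod 7); P is on the curve.

Evaluate F(2, 6, 6) term-by-term (mod 7).
  -2*X**2 ↦ -2·4·1·1 = -8
  -3*X*Y ↦ -3·2·6·1 = -36
  -X*Z ↦ -1·2·1·6 = -12
  -Y**2 ↦ -1·1·36·1 = -36
  3*Y*Z ↦ 3·1·6·6 = 108
  -2*Z**2 ↦ -2·1·1·36 = -72
Sum: F(2, 6, 6) = (-8) + (-36) + (-12) + (-36) + (108) + (-72) = -56.
Reducing mod 7: -56 ≡ 0 (mod 7).
Since F(a, b, c) ≡ 0 (mod 7), P lies on the curve.


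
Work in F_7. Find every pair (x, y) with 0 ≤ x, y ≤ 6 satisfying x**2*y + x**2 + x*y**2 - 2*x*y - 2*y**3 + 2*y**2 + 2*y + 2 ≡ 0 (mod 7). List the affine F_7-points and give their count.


Affine F_7-points: {(0, 3), (1, 3), (1, 6), (5, 1), (6, 1)}; count = 5.

For each of the 49 pairs (x, y) ∈ F_7², evaluate f(x, y) mod 7. Record the zeros.
  x = 0: [0↦2, 1↦4, 2↦5, 3↦0, 4↦5, 5↦1, 6↦4]  zeros at y ∈ {3}
  x = 1: [0↦3, 1↦5, 2↦1, 3↦0, 4↦4, 5↦1, 6↦0]  zeros at y ∈ {3, 6}
  x = 2: [0↦6, 1↦3, 2↦3, 3↦1, 4↦6, 5↦6, 6↦3]  zeros at y ∈ ∅
  x = 3: [0↦4, 1↦5, 2↦4, 3↦3, 4↦4, 5↦2, 6↦6]  zeros at y ∈ ∅
  x = 4: [0↦4, 1↦4, 2↦4, 3↦6, 4↦5, 5↦3, 6↦2]  zeros at y ∈ ∅
  x = 5: [0↦6, 1↦0, 2↦3, 3↦3, 4↦2, 5↦2, 6↦5]  zeros at y ∈ {1}
  x = 6: [0↦3, 1↦0, 2↦1, 3↦1, 4↦2, 5↦6, 6↦1]  zeros at y ∈ {1}
Collecting zeros: affine points = {(0, 3), (1, 3), (1, 6), (5, 1), (6, 1)}.
Total count |C(F_7)_aff| = 5.


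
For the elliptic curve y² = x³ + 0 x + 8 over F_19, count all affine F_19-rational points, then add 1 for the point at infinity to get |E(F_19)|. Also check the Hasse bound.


Affine points = {(1, 3), (1, 16), (2, 4), (2, 15), (3, 4), (3, 15), (5, 0), (7, 3), (7, 16), (8, 8), (8, 11), (10, 1), (10, 18), (11, 3), (11, 16), (12, 8), (12, 11), (13, 1), (13, 18), (14, 4), (14, 15), (15, 1), (15, 18), (16, 0), (17, 0), (18, 8), (18, 11)}; affine count = 27; |E(F_19)| = 28.

Discriminant check: Δ ∝ 4a³ + 27b² = 4·0³ + 27·8² = 4·0 + 27·64 ≡ 18 (mod 19). Nonzero ⇒ E is nonsingular.
For each x ∈ F_19, compute rhs = x³ + 0·x + 8 mod 19, then count y ∈ F_19 with y² ≡ rhs.
  x = 0: rhs = 8, matching y values: none (0 points).
  x = 1: rhs = 9, matching y values: 3, 16 (2 points).
  x = 2: rhs = 16, matching y values: 4, 15 (2 points).
  x = 3: rhs = 16, matching y values: 4, 15 (2 points).
  x = 4: rhs = 15, matching y values: none (0 points).
  x = 5: rhs = 0, matching y values: 0 (1 points).
  x = 6: rhs = 15, matching y values: none (0 points).
  x = 7: rhs = 9, matching y values: 3, 16 (2 points).
  x = 8: rhs = 7, matching y values: 8, 11 (2 points).
  x = 9: rhs = 15, matching y values: none (0 points).
  x = 10: rhs = 1, matching y values: 1, 18 (2 points).
  x = 11: rhs = 9, matching y values: 3, 16 (2 points).
  x = 12: rhs = 7, matching y values: 8, 11 (2 points).
  x = 13: rhs = 1, matching y values: 1, 18 (2 points).
  x = 14: rhs = 16, matching y values: 4, 15 (2 points).
  x = 15: rhs = 1, matching y values: 1, 18 (2 points).
  x = 16: rhs = 0, matching y values: 0 (1 points).
  x = 17: rhs = 0, matching y values: 0 (1 points).
  x = 18: rhs = 7, matching y values: 8, 11 (2 points).
Total affine count: 27.
Full point count |E(F_19)| = 27 + 1 = 28.
Hasse bound: |28 − (19+1)| = |8| = 8 ≤ 2√19 ≈ 8.7178 ✓.


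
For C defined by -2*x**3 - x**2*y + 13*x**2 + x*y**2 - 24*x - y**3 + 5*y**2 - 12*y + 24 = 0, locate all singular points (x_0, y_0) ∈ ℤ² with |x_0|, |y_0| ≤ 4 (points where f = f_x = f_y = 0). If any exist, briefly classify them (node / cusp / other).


Singular points: {(2, 2)}; classification: node.

Compute partial derivatives:
  f_x = -6*x**2 - 2*x*y + 26*x + y**2 - 24.
  f_y = -x**2 + 2*x*y - 3*y**2 + 10*y - 12.
Scan x_0 ∈ {−4, ..., 4}. For each x_0, f_y(x_0, y) is a polynomial in y; find its integer roots y ∈ {−4, ..., 4}, then test f_x and f at those candidates.
  x = -4: f_y(-4, y) = -3*y**2 + 2*y - 28; no integer root y with |y| ≤ 4.
  x = -3: f_y(-3, y) = -3*y**2 + 4*y - 21; no integer root y with |y| ≤ 4.
  x = -2: f_y(-2, y) = -3*y**2 + 6*y - 16; no integer root y with |y| ≤ 4.
  x = -1: f_y(-1, y) = -3*y**2 + 8*y - 13; no integer root y with |y| ≤ 4.
  x = 0: f_y(0, y) = -3*y**2 + 10*y - 12; no integer root y with |y| ≤ 4.
  x = 1: f_y(1, y) = -3*y**2 + 12*y - 13; no integer root y with |y| ≤ 4.
  x = 2: f_y(2, y) = -3*y**2 + 14*y - 16; vanishes at y ∈ {2}. (2, 2): f_x = 0, f = 0 — SINGULAR.
  x = 3: f_y(3, y) = -3*y**2 + 16*y - 21; vanishes at y ∈ {3}. (3, 3): f_x = -9 ≠ 0.
  x = 4: f_y(4, y) = -3*y**2 + 18*y - 28; no integer root y with |y| ≤ 4.
Only singular point on the grid: (2, 2).
Classify: substitute x = 2 + u, y = 2 + v and expand: f = -2*u**3 - u**2*v - u**2 + u*v**2 - v**3 + v**2.
No constant or linear terms (consistent with a singular point). Quadratic part: -u**2 + v**2. Cubic part: -2*u**3 - u**2*v + u*v**2 - v**3.
The quadratic part v**2 - u**2 = (v − u)(v + u) splits into two distinct linear factors, so there are two distinct tangent lines y − 2 = ±(x − 2) — this is a node (ordinary double point).
Classification: node.


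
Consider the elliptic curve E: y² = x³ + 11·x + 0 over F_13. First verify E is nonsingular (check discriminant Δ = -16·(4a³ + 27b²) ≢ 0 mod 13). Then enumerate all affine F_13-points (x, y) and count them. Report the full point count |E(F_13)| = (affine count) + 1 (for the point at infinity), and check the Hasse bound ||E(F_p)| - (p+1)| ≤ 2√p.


Affine points = {(0, 0), (1, 5), (1, 8), (2, 2), (2, 11), (4, 2), (4, 11), (6, 3), (6, 10), (7, 2), (7, 11), (9, 3), (9, 10), (11, 3), (11, 10), (12, 1), (12, 12)}; affine count = 17; |E(F_13)| = 18.

Discriminant check: Δ ∝ 4a³ + 27b² = 4·11³ + 27·0² = 4·1331 + 27·0 ≡ 7 (mod 13). Nonzero ⇒ E is nonsingular.
For each x ∈ F_13, compute rhs = x³ + 11·x + 0 mod 13, then count y ∈ F_13 with y² ≡ rhs.
  x = 0: rhs = 0, matching y values: 0 (1 points).
  x = 1: rhs = 12, matching y values: 5, 8 (2 points).
  x = 2: rhs = 4, matching y values: 2, 11 (2 points).
  x = 3: rhs = 8, matching y values: none (0 points).
  x = 4: rhs = 4, matching y values: 2, 11 (2 points).
  x = 5: rhs = 11, matching y values: none (0 points).
  x = 6: rhs = 9, matching y values: 3, 10 (2 points).
  x = 7: rhs = 4, matching y values: 2, 11 (2 points).
  x = 8: rhs = 2, matching y values: none (0 points).
  x = 9: rhs = 9, matching y values: 3, 10 (2 points).
  x = 10: rhs = 5, matching y values: none (0 points).
  x = 11: rhs = 9, matching y values: 3, 10 (2 points).
  x = 12: rhs = 1, matching y values: 1, 12 (2 points).
Total affine count: 17.
Full point count |E(F_13)| = 17 + 1 = 18.
Hasse bound: |18 − (13+1)| = |4| = 4 ≤ 2√13 ≈ 7.2111 ✓.


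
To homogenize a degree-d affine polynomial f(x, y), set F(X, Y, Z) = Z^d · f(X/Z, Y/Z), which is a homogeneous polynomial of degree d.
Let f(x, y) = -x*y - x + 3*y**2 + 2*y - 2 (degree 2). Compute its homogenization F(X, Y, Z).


F(X, Y, Z) = -X*Y - X*Z + 3*Y**2 + 2*Y*Z - 2*Z**2

deg(f) = 2.
Substitute x = X/Z, y = Y/Z into f, then multiply by Z^2.
  monomial -1·x^1·y^1 ↦ -1·X^1·Y^1·Z^0.
  monomial -1·x^1·y^0 ↦ -1·X^1·Y^0·Z^1.
  monomial 3·x^0·y^2 ↦ 3·X^0·Y^2·Z^0.
  monomial 2·x^0·y^1 ↦ 2·X^0·Y^1·Z^1.
  monomial -2·x^0·y^0 ↦ -2·X^0·Y^0·Z^2.
Collecting: F(X, Y, Z) = -X*Y - X*Z + 3*Y**2 + 2*Y*Z - 2*Z**2.


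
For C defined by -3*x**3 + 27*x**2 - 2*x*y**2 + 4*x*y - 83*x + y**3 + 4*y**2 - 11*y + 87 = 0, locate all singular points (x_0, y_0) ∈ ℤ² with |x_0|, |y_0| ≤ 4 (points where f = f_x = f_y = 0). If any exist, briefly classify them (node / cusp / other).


Singular points: {(3, 1)}; classification: cusp.

Compute partial derivatives:
  f_x = -9*x**2 + 54*x - 2*y**2 + 4*y - 83.
  f_y = -4*x*y + 4*x + 3*y**2 + 8*y - 11.
Scan x_0 ∈ {−4, ..., 4}. For each x_0, f_y(x_0, y) is a polynomial in y; find its integer roots y ∈ {−4, ..., 4}, then test f_x and f at those candidates.
  x = -4: f_y(-4, y) = 3*y**2 + 24*y - 27; vanishes at y ∈ {1}. (-4, 1): f_x = -441 ≠ 0.
  x = -3: f_y(-3, y) = 3*y**2 + 20*y - 23; vanishes at y ∈ {1}. (-3, 1): f_x = -324 ≠ 0.
  x = -2: f_y(-2, y) = 3*y**2 + 16*y - 19; vanishes at y ∈ {1}. (-2, 1): f_x = -225 ≠ 0.
  x = -1: f_y(-1, y) = 3*y**2 + 12*y - 15; vanishes at y ∈ {1}. (-1, 1): f_x = -144 ≠ 0.
  x = 0: f_y(0, y) = 3*y**2 + 8*y - 11; vanishes at y ∈ {1}. (0, 1): f_x = -81 ≠ 0.
  x = 1: f_y(1, y) = 3*y**2 + 4*y - 7; vanishes at y ∈ {1}. (1, 1): f_x = -36 ≠ 0.
  x = 2: f_y(2, y) = 3*y**2 - 3; vanishes at y ∈ {-1, 1}. (2, -1): f_x = -17 ≠ 0; (2, 1): f_x = -9 ≠ 0.
  x = 3: f_y(3, y) = 3*y**2 - 4*y + 1; vanishes at y ∈ {1}. (3, 1): f_x = 0, f = 0 — SINGULAR.
  x = 4: f_y(4, y) = 3*y**2 - 8*y + 5; vanishes at y ∈ {1}. (4, 1): f_x = -9 ≠ 0.
Only singular point on the grid: (3, 1).
Classify: substitute x = 3 + u, y = 1 + v and expand: f = -3*u**3 - 2*u*v**2 + v**3 + v**2.
No constant or linear terms (consistent with a singular point). Quadratic part: v**2. Cubic part: -3*u**3 - 2*u*v**2 + v**3.
The quadratic part v**2 is a perfect square, so there is a single (double) tangent line v = 0, i.e. y = 1. Restricting the cubic part to that line (v = 0) leaves -3*u**3 ≠ 0, so f is not divisible by v and the branch is v² ≈ 3*u**3 to lowest order — this is a cusp.
Classification: cusp.


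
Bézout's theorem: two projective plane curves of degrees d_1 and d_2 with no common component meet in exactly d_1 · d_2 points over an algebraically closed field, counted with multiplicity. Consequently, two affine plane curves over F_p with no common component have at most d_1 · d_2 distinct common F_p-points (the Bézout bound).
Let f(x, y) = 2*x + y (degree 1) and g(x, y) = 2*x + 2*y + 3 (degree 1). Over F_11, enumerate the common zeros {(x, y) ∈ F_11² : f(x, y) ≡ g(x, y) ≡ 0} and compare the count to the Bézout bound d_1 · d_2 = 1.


Common zeros: {(7, 8)}; count = 1; Bézout bound = 1.

deg(f) = 1, deg(g) = 1, so Bézout bound = 1.
Scan x ∈ F_11. For each x, list the y ∈ F_11 with f(x, y) ≡ 0 and those with g(x, y) ≡ 0 (mod 11); the common zeros in that column are the intersection.
  x = 0: f ≡ 0 at y ∈ {0}; g ≡ 0 at y ∈ {4}; common: ∅.
  x = 1: f ≡ 0 at y ∈ {9}; g ≡ 0 at y ∈ {3}; common: ∅.
  x = 2: f ≡ 0 at y ∈ {7}; g ≡ 0 at y ∈ {2}; common: ∅.
  x = 3: f ≡ 0 at y ∈ {5}; g ≡ 0 at y ∈ {1}; common: ∅.
  x = 4: f ≡ 0 at y ∈ {3}; g ≡ 0 at y ∈ {0}; common: ∅.
  x = 5: f ≡ 0 at y ∈ {1}; g ≡ 0 at y ∈ {10}; common: ∅.
  x = 6: f ≡ 0 at y ∈ {10}; g ≡ 0 at y ∈ {9}; common: ∅.
  x = 7: f ≡ 0 at y ∈ {8}; g ≡ 0 at y ∈ {8}; common: {8}.
  x = 8: f ≡ 0 at y ∈ {6}; g ≡ 0 at y ∈ {7}; common: ∅.
  x = 9: f ≡ 0 at y ∈ {4}; g ≡ 0 at y ∈ {6}; common: ∅.
  x = 10: f ≡ 0 at y ∈ {2}; g ≡ 0 at y ∈ {5}; common: ∅.
Collecting: common zeros = {(7, 8)}, so the count is 1.
Comparison with the Bézout bound: 1 ≤ 1 = deg(f)·deg(g), as expected for curves with no common component (the bound is attained).


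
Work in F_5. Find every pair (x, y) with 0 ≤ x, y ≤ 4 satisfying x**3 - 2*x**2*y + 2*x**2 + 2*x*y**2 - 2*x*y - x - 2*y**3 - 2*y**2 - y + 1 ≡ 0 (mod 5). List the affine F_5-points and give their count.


Affine F_5-points: {(0, 2), (1, 4), (2, 0), (2, 3), (3, 1), (3, 3), (4, 3)}; count = 7.

For each of the 25 pairs (x, y) ∈ F_5², evaluate f(x, y) mod 5. Record the zeros.
  x = 0: [0↦1, 1↦1, 2↦0, 3↦1, 4↦2]  zeros at y ∈ {2}
  x = 1: [0↦3, 1↦1, 2↦2, 3↦4, 4↦0]  zeros at y ∈ {4}
  x = 2: [0↦0, 1↦2, 2↦1, 3↦0, 4↦2]  zeros at y ∈ {0, 3}
  x = 3: [0↦3, 1↦0, 2↦3, 3↦0, 4↦4]  zeros at y ∈ {1, 3}
  x = 4: [0↦3, 1↦1, 2↦4, 3↦0, 4↦2]  zeros at y ∈ {3}
Collecting zeros: affine points = {(0, 2), (1, 4), (2, 0), (2, 3), (3, 1), (3, 3), (4, 3)}.
Total count |C(F_5)_aff| = 7.


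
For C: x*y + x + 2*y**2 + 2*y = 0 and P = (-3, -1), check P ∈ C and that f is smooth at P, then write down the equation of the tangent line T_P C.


Tangent line at P: -5*y - 5 = 0.

Step 1: f(-3, -1) = 0, so P lies on C.
Step 2: partial derivatives
  f_x(x, y) = y + 1, f_y(x, y) = x + 4*y + 2.
  f_x(P) = 0, f_y(P) = -5 (gradient nonzero, so P is smooth).
Step 3: tangent line at P: 0·(x − -3) + -5·(y − -1) = 0.
Expanding: -5*y - 5 = 0.


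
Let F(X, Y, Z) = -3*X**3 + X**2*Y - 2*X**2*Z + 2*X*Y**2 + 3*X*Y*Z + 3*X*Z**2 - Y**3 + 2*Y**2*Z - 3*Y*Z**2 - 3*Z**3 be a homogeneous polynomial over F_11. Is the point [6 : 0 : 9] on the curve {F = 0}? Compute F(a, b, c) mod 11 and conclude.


F(6,0,9) ≡ 10 (mod 11); P is NOT on the curve.

Evaluate F(6, 0, 9) term-by-term (mod 11).
  -3*X**3 ↦ -3·216·1·1 = -648
  X**2*Y ↦ 1·36·0·1 = 0
  -2*X**2*Z ↦ -2·36·1·9 = -648
  2*X*Y**2 ↦ 2·6·0·1 = 0
  3*X*Y*Z ↦ 3·6·0·9 = 0
  3*X*Z**2 ↦ 3·6·1·81 = 1458
  -Y**3 ↦ -1·1·0·1 = 0
  2*Y**2*Z ↦ 2·1·0·9 = 0
  -3*Y*Z**2 ↦ -3·1·0·81 = 0
  -3*Z**3 ↦ -3·1·1·729 = -2187
Sum: F(6, 0, 9) = (-648) + (0) + (-648) + (0) + (0) + (1458) + (0) + (0) + (0) + (-2187) = -2025.
Reducing mod 11: -2025 ≡ 10 (mod 11).
Since F(a, b, c) ≡ 10 ≠ 0 (mod 11), P does NOT lie on the curve.


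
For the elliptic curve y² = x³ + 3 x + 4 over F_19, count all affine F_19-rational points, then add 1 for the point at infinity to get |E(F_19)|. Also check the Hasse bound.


Affine points = {(0, 2), (0, 17), (4, 2), (4, 17), (5, 7), (5, 12), (7, 8), (7, 11), (9, 0), (11, 0), (12, 1), (12, 18), (13, 6), (13, 13), (14, 4), (14, 15), (15, 2), (15, 17), (16, 5), (16, 14), (17, 3), (17, 16), (18, 0)}; affine count = 23; |E(F_19)| = 24.

Discriminant check: Δ ∝ 4a³ + 27b² = 4·3³ + 27·4² = 4·27 + 27·16 ≡ 8 (mod 19). Nonzero ⇒ E is nonsingular.
For each x ∈ F_19, compute rhs = x³ + 3·x + 4 mod 19, then count y ∈ F_19 with y² ≡ rhs.
  x = 0: rhs = 4, matching y values: 2, 17 (2 points).
  x = 1: rhs = 8, matching y values: none (0 points).
  x = 2: rhs = 18, matching y values: none (0 points).
  x = 3: rhs = 2, matching y values: none (0 points).
  x = 4: rhs = 4, matching y values: 2, 17 (2 points).
  x = 5: rhs = 11, matching y values: 7, 12 (2 points).
  x = 6: rhs = 10, matching y values: none (0 points).
  x = 7: rhs = 7, matching y values: 8, 11 (2 points).
  x = 8: rhs = 8, matching y values: none (0 points).
  x = 9: rhs = 0, matching y values: 0 (1 points).
  x = 10: rhs = 8, matching y values: none (0 points).
  x = 11: rhs = 0, matching y values: 0 (1 points).
  x = 12: rhs = 1, matching y values: 1, 18 (2 points).
  x = 13: rhs = 17, matching y values: 6, 13 (2 points).
  x = 14: rhs = 16, matching y values: 4, 15 (2 points).
  x = 15: rhs = 4, matching y values: 2, 17 (2 points).
  x = 16: rhs = 6, matching y values: 5, 14 (2 points).
  x = 17: rhs = 9, matching y values: 3, 16 (2 points).
  x = 18: rhs = 0, matching y values: 0 (1 points).
Total affine count: 23.
Full point count |E(F_19)| = 23 + 1 = 24.
Hasse bound: |24 − (19+1)| = |4| = 4 ≤ 2√19 ≈ 8.7178 ✓.


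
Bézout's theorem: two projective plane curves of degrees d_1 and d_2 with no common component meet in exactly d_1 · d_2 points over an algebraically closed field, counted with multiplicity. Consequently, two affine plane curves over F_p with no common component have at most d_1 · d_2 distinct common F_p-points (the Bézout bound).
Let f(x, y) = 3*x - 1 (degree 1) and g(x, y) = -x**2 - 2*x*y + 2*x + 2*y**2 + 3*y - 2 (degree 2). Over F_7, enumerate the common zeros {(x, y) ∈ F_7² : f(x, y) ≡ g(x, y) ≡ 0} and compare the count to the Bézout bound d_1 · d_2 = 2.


Common zeros: ∅; count = 0; Bézout bound = 2.

deg(f) = 1, deg(g) = 2, so Bézout bound = 2.
Scan x ∈ F_7. For each x, list the y ∈ F_7 with f(x, y) ≡ 0 and those with g(x, y) ≡ 0 (mod 7); the common zeros in that column are the intersection.
  x = 0: f ≡ 0 at y ∈ ∅; g ≡ 0 at y ∈ {4, 5}; common: ∅.
  x = 1: f ≡ 0 at y ∈ ∅; g ≡ 0 at y ∈ {4, 6}; common: ∅.
  x = 2: f ≡ 0 at y ∈ ∅; g ≡ 0 at y ∈ ∅; common: ∅.
  x = 3: f ≡ 0 at y ∈ ∅; g ≡ 0 at y ∈ {6}; common: ∅.
  x = 4: f ≡ 0 at y ∈ ∅; g ≡ 0 at y ∈ {3}; common: ∅.
  x = 5: f ≡ 0 at y ∈ {0, 1, 2, 3, 4, 5, 6}; g ≡ 0 at y ∈ ∅; common: ∅.
  x = 6: f ≡ 0 at y ∈ ∅; g ≡ 0 at y ∈ {3, 5}; common: ∅.
Collecting: common zeros = ∅, so the count is 0.
Comparison with the Bézout bound: 0 ≤ 2 = deg(f)·deg(g), as expected for curves with no common component (the affine F_7-count falls short of the bound because intersections may lie at infinity, over extension fields, or carry multiplicity).


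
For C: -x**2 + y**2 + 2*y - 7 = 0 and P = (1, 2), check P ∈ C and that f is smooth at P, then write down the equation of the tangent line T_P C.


Tangent line at P: -2*x + 6*y - 10 = 0.

Step 1: f(1, 2) = 0, so P lies on C.
Step 2: partial derivatives
  f_x(x, y) = -2*x, f_y(x, y) = 2*y + 2.
  f_x(P) = -2, f_y(P) = 6 (gradient nonzero, so P is smooth).
Step 3: tangent line at P: -2·(x − 1) + 6·(y − 2) = 0.
Expanding: -2*x + 6*y - 10 = 0.


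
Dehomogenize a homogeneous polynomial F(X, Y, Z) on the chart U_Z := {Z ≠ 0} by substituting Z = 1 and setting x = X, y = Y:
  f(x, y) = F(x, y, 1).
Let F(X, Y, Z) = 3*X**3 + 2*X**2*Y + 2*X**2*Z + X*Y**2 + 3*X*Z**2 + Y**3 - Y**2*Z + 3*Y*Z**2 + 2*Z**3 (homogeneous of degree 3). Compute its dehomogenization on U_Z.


f(x, y) = 3*x**3 + 2*x**2*y + 2*x**2 + x*y**2 + 3*x + y**3 - y**2 + 3*y + 2

On U_Z we set Z = 1. Each monomial c·X^i·Y^j·Z^k in F becomes c·x^i·y^j·1^k = c·x^i·y^j.
Substituting Z = 1: F(X, Y, 1) = 3*x**3 + 2*x**2*y + 2*x**2 + x*y**2 + 3*x + y**3 - y**2 + 3*y + 2.
Note: deg(f) ≤ deg(F) = 3; strict inequality happens when F is divisible by Z (lost terms).


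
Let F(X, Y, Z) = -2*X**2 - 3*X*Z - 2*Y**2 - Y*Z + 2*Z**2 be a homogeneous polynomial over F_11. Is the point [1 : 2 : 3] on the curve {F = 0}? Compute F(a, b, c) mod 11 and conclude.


F(1,2,3) ≡ 4 (mod 11); P is NOT on the curve.

Evaluate F(1, 2, 3) term-by-term (mod 11).
  -2*X**2 ↦ -2·1·1·1 = -2
  -3*X*Z ↦ -3·1·1·3 = -9
  -2*Y**2 ↦ -2·1·4·1 = -8
  -Y*Z ↦ -1·1·2·3 = -6
  2*Z**2 ↦ 2·1·1·9 = 18
Sum: F(1, 2, 3) = (-2) + (-9) + (-8) + (-6) + (18) = -7.
Reducing mod 11: -7 ≡ 4 (mod 11).
Since F(a, b, c) ≡ 4 ≠ 0 (mod 11), P does NOT lie on the curve.
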